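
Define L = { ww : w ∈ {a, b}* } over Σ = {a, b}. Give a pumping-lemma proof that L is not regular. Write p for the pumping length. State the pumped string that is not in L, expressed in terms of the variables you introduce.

Assume L is regular; let p be its pumping constant.
Take w = a^p b^p a^p b^p = uu where u = a^pb^p; then w ∈ L and |w| = 4p ≥ p.
The pumping lemma gives a decomposition w = xyz where |xy| ≤ p and |y| > 0.
The first p characters of w are a's, so xy (and hence y) consists only of a's. Write y = a^k, 1 ≤ k ≤ p.
Pump with i = 2: xy^2z = a^{p+k} b^p a^p b^p, of length 4p+k. Suppose this equals vv. The string starts with a and ends with b, so v does too; thus the boundary between the two copies of v is a b→a transition. There is exactly one such transition, at position 2p+k, so |v| = 2p+k and |vv| = 4p+2k ≠ 4p+k since k ≥ 1. So xy^2z ∉ L.
Contradiction. Therefore L is not regular.

a^{p+k} b^p a^p b^p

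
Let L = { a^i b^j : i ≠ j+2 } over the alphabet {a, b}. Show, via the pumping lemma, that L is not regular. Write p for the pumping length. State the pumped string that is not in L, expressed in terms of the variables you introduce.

a^{p+p!} b^{p+p!-2}

Assume L is regular. Let p be the pumping length given by the pumping lemma.
Choose w = a^p b^{p+p!-2}. Since p ≠ (p+p!-2)+2 = p+p!, w ∈ L; and |w| ≥ p.
The pumping lemma gives a decomposition w = xyz where |xy| ≤ p and y is nonempty.
Since the first p symbols of w are all a's and |xy| ≤ p, y lies entirely in the leading a-block: y = a^k for some k with 1 ≤ k ≤ p.
Since 1 ≤ k ≤ p, k divides p!; set t = 1 + p!/k. Then xy^t z has p + (p!/k)·k = p + p! copies of a. Now the a-count is p+p! and (b-count)+2 = (p+p!-2)+2 = p+p!, so i ≠ j+2 fails. So xy^t z = a^{p+p!} b^{p+p!-2} ∉ L.
This contradicts the pumping lemma, so L is not regular.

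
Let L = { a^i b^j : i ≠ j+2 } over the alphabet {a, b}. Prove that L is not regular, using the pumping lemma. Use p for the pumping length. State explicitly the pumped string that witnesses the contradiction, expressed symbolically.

Suppose for contradiction that L is regular, and let p be the pumping length.
Choose w = a^p b^{p+p!-2}. Since p ≠ (p+p!-2)+2 = p+p!, w ∈ L; and |w| ≥ p.
By the pumping lemma, w = xyz with |xy| ≤ p and |y| > 0.
The first p characters of w are a's, so xy (and hence y) consists only of a's. Write y = a^k, 1 ≤ k ≤ p.
Since 1 ≤ k ≤ p, k divides p!; set t = 1 + p!/k. Then xy^t z has p + (p!/k)·k = p + p! copies of a. Now the a-count is p+p! and (b-count)+2 = (p+p!-2)+2 = p+p!, so i ≠ j+2 fails. So xy^t z = a^{p+p!} b^{p+p!-2} ∉ L.
Contradiction. Therefore L is not regular.

a^{p+p!} b^{p+p!-2}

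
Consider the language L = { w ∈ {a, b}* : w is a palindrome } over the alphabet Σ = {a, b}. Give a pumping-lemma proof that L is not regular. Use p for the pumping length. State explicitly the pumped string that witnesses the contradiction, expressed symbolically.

a^{p+k} b a^p

Toward a contradiction, assume L is regular with pumping length p.
Take w = a^p b a^p, a palindrome of length 2p+1 ≥ p.
By the pumping lemma, w = xyz with |xy| ≤ p and |y| > 0.
Because |xy| ≤ p and w begins with p copies of a, we have y = a^k with 1 ≤ k ≤ p.
Pump with i = 2: xy^2z = a^{p+k} b a^p. Its reverse is a^p b a^{p+k}, which differs from xy^2z since k ≥ 1. So xy^2z is not a palindrome and xy^2z ∉ L.
Contradiction. Therefore L is not regular.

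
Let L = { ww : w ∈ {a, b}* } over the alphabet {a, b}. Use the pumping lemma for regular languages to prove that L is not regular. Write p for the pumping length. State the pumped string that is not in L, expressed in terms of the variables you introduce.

Toward a contradiction, assume L is regular with pumping length p.
Take w = a^p b^p a^p b^p = uu where u = a^pb^p; then w ∈ L and |w| = 4p ≥ p.
By the pumping lemma, w = xyz with |xy| ≤ p and y is nonempty.
Because |xy| ≤ p and w begins with p copies of a, we have y = a^k with 1 ≤ k ≤ p.
Pump with i = 2: xy^2z = a^{p+k} b^p a^p b^p, of length 4p+k. Suppose this equals vv. The string starts with a and ends with b, so v does too; thus the boundary between the two copies of v is a b→a transition. There is exactly one such transition, at position 2p+k, so |v| = 2p+k and |vv| = 4p+2k ≠ 4p+k since k ≥ 1. So xy^2z ∉ L.
This is a contradiction; hence L is not regular.

a^{p+k} b^p a^p b^p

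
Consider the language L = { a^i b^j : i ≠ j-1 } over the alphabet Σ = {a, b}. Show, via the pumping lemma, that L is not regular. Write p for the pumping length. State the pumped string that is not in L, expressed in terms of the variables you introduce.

Assume L is regular. Let p be the pumping length given by the pumping lemma.
Choose w = a^p b^{p+p!+1}. Since p ≠ (p+p!+1)-1 = p+p!, w ∈ L; and |w| ≥ p.
The pumping lemma gives a decomposition w = xyz where |xy| ≤ p and y is nonempty.
Since the first p symbols of w are all a's and |xy| ≤ p, y lies entirely in the leading a-block: y = a^k for some k with 1 ≤ k ≤ p.
Since 1 ≤ k ≤ p, k divides p!; set t = 1 + p!/k. Then xy^t z has p + (p!/k)·k = p + p! copies of a. Now the a-count is p+p! and (b-count)-1 = (p+p!+1)-1 = p+p!, so i ≠ j-1 fails. So xy^t z = a^{p+p!} b^{p+p!+1} ∉ L.
This is a contradiction; hence L is not regular.

a^{p+p!} b^{p+p!+1}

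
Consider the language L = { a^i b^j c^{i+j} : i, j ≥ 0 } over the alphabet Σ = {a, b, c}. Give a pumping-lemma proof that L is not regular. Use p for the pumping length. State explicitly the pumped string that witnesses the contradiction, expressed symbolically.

a^{p+k} b^p c^{2p}

Suppose for contradiction that L is regular, and let p be the pumping length.
Take w = a^p b^p c^{2p} ∈ L (with i=j=p, i+j=2p), |w| = 4p ≥ p.
The pumping lemma gives a decomposition w = xyz where |xy| ≤ p and |y| ≥ 1.
The first p characters of w are a's, so xy (and hence y) consists only of a's. Write y = a^k, 1 ≤ k ≤ p.
Consider xy^2z = a^{p+k} b^p c^{2p}. Now the a- and b-counts sum to 2p+k, but the c-count is 2p ≠ 2p+k. So xy^2z ∉ L.
Contradiction. Therefore L is not regular.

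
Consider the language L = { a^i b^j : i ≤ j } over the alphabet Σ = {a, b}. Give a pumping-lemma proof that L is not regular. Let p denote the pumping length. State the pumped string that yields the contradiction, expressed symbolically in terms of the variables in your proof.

Suppose for contradiction that L is regular, and let p be the pumping length.
Choose w = a^p b^p ∈ L, with |w| = 2p ≥ p.
The pumping lemma gives a decomposition w = xyz where |xy| ≤ p and |y| ≥ 1.
Because |xy| ≤ p and w begins with p copies of a, we have y = a^k with 1 ≤ k ≤ p.
Consider xy^2z = a^{p+k} b^p. Since k ≥ 1, the a-count p+k exceeds the b-count p, so i ≤ j fails; thus xy^2z ∉ L.
This is a contradiction; hence L is not regular.

a^{p+k} b^p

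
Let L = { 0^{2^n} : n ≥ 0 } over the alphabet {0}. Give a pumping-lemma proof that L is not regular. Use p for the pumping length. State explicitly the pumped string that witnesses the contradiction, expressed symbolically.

Toward a contradiction, assume L is regular with pumping length p.
Take w = 0^{2^p} ∈ L with |w| = 2^p ≥ p.
The pumping lemma gives a decomposition w = xyz where |xy| ≤ p and |y| > 0.
Then y = 0^k for some k with 1 ≤ k ≤ p.
Pump with i = 2: xy^2z = 0^{2^p+k}. Since 1 ≤ k ≤ p < 2^p, we have 2^p < 2^p+k < 2^{p+1}, so 2^p+k is not a power of 2. So xy^2z ∉ L.
This is a contradiction; hence L is not regular.

0^{2^p+k}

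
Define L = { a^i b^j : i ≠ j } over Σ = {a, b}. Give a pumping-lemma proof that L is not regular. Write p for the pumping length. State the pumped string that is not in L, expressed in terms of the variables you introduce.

a^{p+p!} b^{p+p!}

Toward a contradiction, assume L is regular with pumping length p.
Choose w = a^p b^{p+p!}. Since p ≠ p+p!, w ∈ L; and |w| ≥ p.
The pumping lemma gives a decomposition w = xyz where |xy| ≤ p and |y| > 0.
Since the first p symbols of w are all a's and |xy| ≤ p, y lies entirely in the leading a-block: y = a^k for some k with 1 ≤ k ≤ p.
Since 1 ≤ k ≤ p, k divides p!; set t = 1 + p!/k. Then xy^t z has p + (p!/k)·k = p + p! copies of a. Now the a-count equals the b-count, so i ≠ j fails. So xy^t z = a^{p+p!} b^{p+p!} ∉ L.
This contradicts the pumping lemma, so L is not regular.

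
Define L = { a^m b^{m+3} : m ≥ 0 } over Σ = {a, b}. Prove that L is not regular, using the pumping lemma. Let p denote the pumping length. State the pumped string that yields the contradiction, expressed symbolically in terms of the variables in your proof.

Suppose for contradiction that L is regular, and let p be the pumping length.
Take w = a^p b^{p+3}. Then w ∈ L and |w| = 2p+3 ≥ p.
The pumping lemma gives a decomposition w = xyz where |xy| ≤ p and |y| > 0.
Since the first p symbols of w are all a's and |xy| ≤ p, y lies entirely in the leading a-block: y = a^k for some k with 1 ≤ k ≤ p.
Pump with i = 2: xy^2z = a^{p+k} b^{p+3}. For this to lie in L we would need p+3 = (p+k)+3, which forces k = 0. But k ≥ 1, so xy^2z ∉ L.
This is a contradiction; hence L is not regular.

a^{p+k} b^{p+3}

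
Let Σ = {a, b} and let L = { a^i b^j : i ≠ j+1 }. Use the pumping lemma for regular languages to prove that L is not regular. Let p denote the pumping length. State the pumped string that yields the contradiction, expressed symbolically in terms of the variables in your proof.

Suppose for contradiction that L is regular, and let p be the pumping length.
Choose w = a^p b^{p+p!-1}. Since p ≠ (p+p!-1)+1 = p+p!, w ∈ L; and |w| ≥ p.
Write w = xyz as guaranteed by the lemma, with |xy| ≤ p and |y| > 0.
The first p characters of w are a's, so xy (and hence y) consists only of a's. Write y = a^k, 1 ≤ k ≤ p.
Since 1 ≤ k ≤ p, k divides p!; set t = 1 + p!/k. Then xy^t z has p + (p!/k)·k = p + p! copies of a. Now the a-count is p+p! and (b-count)+1 = (p+p!-1)+1 = p+p!, so i ≠ j+1 fails. So xy^t z = a^{p+p!} b^{p+p!-1} ∉ L.
This is a contradiction; hence L is not regular.

a^{p+p!} b^{p+p!-1}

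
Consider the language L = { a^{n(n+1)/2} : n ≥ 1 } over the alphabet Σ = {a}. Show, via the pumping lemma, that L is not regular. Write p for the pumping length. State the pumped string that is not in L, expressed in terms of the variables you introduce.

Assume L is regular. Let p be the pumping length given by the pumping lemma.
Take w = a^{p(p+1)/2} ∈ L with |w| = p(p+1)/2 ≥ p.
The pumping lemma gives a decomposition w = xyz where |xy| ≤ p and |y| > 0.
Then y = a^k for some k with 1 ≤ k ≤ p.
Pump with i = 2: xy^2z = a^{p(p+1)/2+k}. Since 1 ≤ k ≤ p, p(p+1)/2 < p(p+1)/2+k ≤ p(p+1)/2+p < (p+1)(p+2)/2, so p(p+1)/2+k is strictly between consecutive triangular numbers. So xy^2z ∉ L.
This contradicts the pumping lemma, so L is not regular.

a^{p(p+1)/2+k}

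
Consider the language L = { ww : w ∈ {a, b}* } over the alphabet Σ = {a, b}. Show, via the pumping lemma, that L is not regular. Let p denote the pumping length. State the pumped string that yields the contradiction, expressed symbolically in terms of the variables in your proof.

Suppose for contradiction that L is regular, and let p be the pumping length.
Take w = a^p b^p a^p b^p = uu where u = a^pb^p; then w ∈ L and |w| = 4p ≥ p.
Write w = xyz as guaranteed by the lemma, with |xy| ≤ p and |y| ≥ 1.
Since the first p symbols of w are all a's and |xy| ≤ p, y lies entirely in the leading a-block: y = a^k for some k with 1 ≤ k ≤ p.
Pump with i = 2: xy^2z = a^{p+k} b^p a^p b^p, of length 4p+k. Suppose this equals vv. The string starts with a and ends with b, so v does too; thus the boundary between the two copies of v is a b→a transition. There is exactly one such transition, at position 2p+k, so |v| = 2p+k and |vv| = 4p+2k ≠ 4p+k since k ≥ 1. So xy^2z ∉ L.
This contradicts the pumping lemma, so L is not regular.

a^{p+k} b^p a^p b^p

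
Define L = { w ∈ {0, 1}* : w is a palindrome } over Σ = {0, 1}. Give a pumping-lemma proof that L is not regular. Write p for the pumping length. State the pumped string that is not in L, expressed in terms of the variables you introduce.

Assume L is regular; let p be its pumping constant.
Take w = 0^p 1 0^p, a palindrome of length 2p+1 ≥ p.
Write w = xyz as guaranteed by the lemma, with |xy| ≤ p and |y| > 0.
The first p characters of w are 0's, so xy (and hence y) consists only of 0's. Write y = 0^k, 1 ≤ k ≤ p.
Pump with i = 2: xy^2z = 0^{p+k} 1 0^p. Its reverse is 0^p 1 0^{p+k}, which differs from xy^2z since k ≥ 1. So xy^2z is not a palindrome and xy^2z ∉ L.
Contradiction. Therefore L is not regular.

0^{p+k} 1 0^p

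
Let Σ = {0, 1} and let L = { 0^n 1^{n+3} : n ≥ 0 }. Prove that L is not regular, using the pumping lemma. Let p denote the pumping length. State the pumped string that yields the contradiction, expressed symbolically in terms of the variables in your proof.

Assume L is regular. Let p be the pumping length given by the pumping lemma.
Let w = 0^p 1^{p+3} ∈ L; note |w| = 2p+3 ≥ p.
By the pumping lemma, w = xyz with |xy| ≤ p and |y| > 0.
Since the first p symbols of w are all 0's and |xy| ≤ p, y lies entirely in the leading 0-block: y = 0^k for some k with 1 ≤ k ≤ p.
Pump with i = 2: xy^2z = 0^{p+k} 1^{p+3}. For this to lie in L we would need p+3 = (p+k)+3, which forces k = 0. But k ≥ 1, so xy^2z ∉ L.
This contradicts the pumping lemma, so L is not regular.

0^{p+k} 1^{p+3}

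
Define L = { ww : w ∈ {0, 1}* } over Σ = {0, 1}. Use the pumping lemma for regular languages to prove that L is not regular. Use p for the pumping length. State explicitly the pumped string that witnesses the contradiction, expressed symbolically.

0^{p+k} 1^p 0^p 1^p

Assume L is regular. Let p be the pumping length given by the pumping lemma.
Take w = 0^p 1^p 0^p 1^p = uu where u = 0^p1^p; then w ∈ L and |w| = 4p ≥ p.
The pumping lemma gives a decomposition w = xyz where |xy| ≤ p and |y| > 0.
The first p characters of w are 0's, so xy (and hence y) consists only of 0's. Write y = 0^k, 1 ≤ k ≤ p.
Pump with i = 2: xy^2z = 0^{p+k} 1^p 0^p 1^p, of length 4p+k. Suppose this equals vv. The string starts with 0 and ends with 1, so v does too; thus the boundary between the two copies of v is a 1→0 transition. There is exactly one such transition, at position 2p+k, so |v| = 2p+k and |vv| = 4p+2k ≠ 4p+k since k ≥ 1. So xy^2z ∉ L.
Contradiction. Therefore L is not regular.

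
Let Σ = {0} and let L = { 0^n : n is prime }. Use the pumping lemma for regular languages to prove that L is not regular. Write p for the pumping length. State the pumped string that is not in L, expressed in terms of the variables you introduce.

0^{q(1+k)}

Suppose for contradiction that L is regular, and let p be the pumping length.
Let q be a prime with q ≥ p+2 (infinitely many primes exist), and take w = 0^q ∈ L with |w| = q ≥ p.
By the pumping lemma, w = xyz with |xy| ≤ p and y is nonempty.
Then y = 0^k for some k with 1 ≤ k ≤ p.
Since 1 ≤ k ≤ p, |xz| = q-k. Pump with i = q+1: |xy^{q+1}z| = (q-k)+(q+1)k = q+qk = q(1+k), which is composite (both factors ≥ 2). So xy^{q+1}z = 0^{q(1+k)} ∉ L.
This is a contradiction; hence L is not regular.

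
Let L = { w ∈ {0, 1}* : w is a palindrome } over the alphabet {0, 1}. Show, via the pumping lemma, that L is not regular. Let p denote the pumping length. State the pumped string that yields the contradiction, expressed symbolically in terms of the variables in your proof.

0^{p+k} 1 0^p

Assume L is regular. Let p be the pumping length given by the pumping lemma.
Take w = 0^p 1 0^p, a palindrome of length 2p+1 ≥ p.
Write w = xyz as guaranteed by the lemma, with |xy| ≤ p and |y| ≥ 1.
The first p characters of w are 0's, so xy (and hence y) consists only of 0's. Write y = 0^k, 1 ≤ k ≤ p.
Pump with i = 2: xy^2z = 0^{p+k} 1 0^p. Its reverse is 0^p 1 0^{p+k}, which differs from xy^2z since k ≥ 1. So xy^2z is not a palindrome and xy^2z ∉ L.
This is a contradiction; hence L is not regular.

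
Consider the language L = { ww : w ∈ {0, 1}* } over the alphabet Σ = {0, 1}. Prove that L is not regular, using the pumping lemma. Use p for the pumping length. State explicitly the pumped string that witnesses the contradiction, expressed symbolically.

Assume L is regular; let p be its pumping constant.
Take w = 0^p 1^p 0^p 1^p = uu where u = 0^p1^p; then w ∈ L and |w| = 4p ≥ p.
The pumping lemma gives a decomposition w = xyz where |xy| ≤ p and |y| ≥ 1.
The first p characters of w are 0's, so xy (and hence y) consists only of 0's. Write y = 0^k, 1 ≤ k ≤ p.
Pump with i = 2: xy^2z = 0^{p+k} 1^p 0^p 1^p, of length 4p+k. Suppose this equals vv. The string starts with 0 and ends with 1, so v does too; thus the boundary between the two copies of v is a 1→0 transition. There is exactly one such transition, at position 2p+k, so |v| = 2p+k and |vv| = 4p+2k ≠ 4p+k since k ≥ 1. So xy^2z ∉ L.
This contradicts the pumping lemma, so L is not regular.

0^{p+k} 1^p 0^p 1^p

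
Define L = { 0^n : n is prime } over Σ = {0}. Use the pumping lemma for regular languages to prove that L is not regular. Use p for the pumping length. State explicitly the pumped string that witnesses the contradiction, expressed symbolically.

Assume L is regular; let p be its pumping constant.
Let q be a prime with q ≥ p+2 (infinitely many primes exist), and take w = 0^q ∈ L with |w| = q ≥ p.
By the pumping lemma, w = xyz with |xy| ≤ p and |y| ≥ 1.
Then y = 0^k for some k with 1 ≤ k ≤ p.
Since 1 ≤ k ≤ p, |xz| = q-k. Pump with i = q+1: |xy^{q+1}z| = (q-k)+(q+1)k = q+qk = q(1+k), which is composite (both factors ≥ 2). So xy^{q+1}z = 0^{q(1+k)} ∉ L.
This is a contradiction; hence L is not regular.

0^{q(1+k)}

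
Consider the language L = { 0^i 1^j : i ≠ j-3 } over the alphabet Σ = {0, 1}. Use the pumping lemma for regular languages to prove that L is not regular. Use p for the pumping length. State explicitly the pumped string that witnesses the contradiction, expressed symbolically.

0^{p+p!} 1^{p+p!+3}

Assume L is regular; let p be its pumping constant.
Choose w = 0^p 1^{p+p!+3}. Since p ≠ (p+p!+3)-3 = p+p!, w ∈ L; and |w| ≥ p.
The pumping lemma gives a decomposition w = xyz where |xy| ≤ p and |y| > 0.
Since the first p symbols of w are all 0's and |xy| ≤ p, y lies entirely in the leading 0-block: y = 0^k for some k with 1 ≤ k ≤ p.
Since 1 ≤ k ≤ p, k divides p!; set t = 1 + p!/k. Then xy^t z has p + (p!/k)·k = p + p! copies of 0. Now the 0-count is p+p! and (1-count)-3 = (p+p!+3)-3 = p+p!, so i ≠ j-3 fails. So xy^t z = 0^{p+p!} 1^{p+p!+3} ∉ L.
This contradicts the pumping lemma, so L is not regular.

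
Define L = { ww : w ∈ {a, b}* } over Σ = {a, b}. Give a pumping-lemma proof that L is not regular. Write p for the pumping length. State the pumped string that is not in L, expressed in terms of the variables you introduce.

a^{p+k} b^p a^p b^p

Suppose for contradiction that L is regular, and let p be the pumping length.
Take w = a^p b^p a^p b^p = uu where u = a^pb^p; then w ∈ L and |w| = 4p ≥ p.
By the pumping lemma, w = xyz with |xy| ≤ p and |y| > 0.
The first p characters of w are a's, so xy (and hence y) consists only of a's. Write y = a^k, 1 ≤ k ≤ p.
Pump with i = 2: xy^2z = a^{p+k} b^p a^p b^p, of length 4p+k. Suppose this equals vv. The string starts with a and ends with b, so v does too; thus the boundary between the two copies of v is a b→a transition. There is exactly one such transition, at position 2p+k, so |v| = 2p+k and |vv| = 4p+2k ≠ 4p+k since k ≥ 1. So xy^2z ∉ L.
Contradiction. Therefore L is not regular.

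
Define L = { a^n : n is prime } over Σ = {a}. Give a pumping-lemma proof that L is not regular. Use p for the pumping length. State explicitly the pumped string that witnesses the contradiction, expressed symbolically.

a^{q(1+k)}

Assume L is regular. Let p be the pumping length given by the pumping lemma.
Let q be a prime with q ≥ p+2 (infinitely many primes exist), and take w = a^q ∈ L with |w| = q ≥ p.
By the pumping lemma, w = xyz with |xy| ≤ p and |y| > 0.
Then y = a^k for some k with 1 ≤ k ≤ p.
Since 1 ≤ k ≤ p, |xz| = q-k. Pump with i = q+1: |xy^{q+1}z| = (q-k)+(q+1)k = q+qk = q(1+k), which is composite (both factors ≥ 2). So xy^{q+1}z = a^{q(1+k)} ∉ L.
This is a contradiction; hence L is not regular.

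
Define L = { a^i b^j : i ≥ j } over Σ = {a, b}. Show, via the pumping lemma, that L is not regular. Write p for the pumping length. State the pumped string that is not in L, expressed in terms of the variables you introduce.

a^{p-k} b^p

Assume L is regular. Let p be the pumping length given by the pumping lemma.
Choose w = a^p b^p ∈ L, with |w| = 2p ≥ p.
Write w = xyz as guaranteed by the lemma, with |xy| ≤ p and |y| > 0.
Since the first p symbols of w are all a's and |xy| ≤ p, y lies entirely in the leading a-block: y = a^k for some k with 1 ≤ k ≤ p.
Consider xy^0z = xz = a^{p-k} b^p. Since k ≥ 1, the a-count p-k is less than p, so i ≥ j fails; thus xz ∉ L.
This contradicts the pumping lemma, so L is not regular.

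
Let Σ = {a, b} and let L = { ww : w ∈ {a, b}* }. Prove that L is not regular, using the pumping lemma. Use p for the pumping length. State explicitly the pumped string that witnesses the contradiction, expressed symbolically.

Assume L is regular; let p be its pumping constant.
Take w = a^p b^p a^p b^p = uu where u = a^pb^p; then w ∈ L and |w| = 4p ≥ p.
The pumping lemma gives a decomposition w = xyz where |xy| ≤ p and |y| > 0.
Since the first p symbols of w are all a's and |xy| ≤ p, y lies entirely in the leading a-block: y = a^k for some k with 1 ≤ k ≤ p.
Pump with i = 2: xy^2z = a^{p+k} b^p a^p b^p, of length 4p+k. Suppose this equals vv. The string starts with a and ends with b, so v does too; thus the boundary between the two copies of v is a b→a transition. There is exactly one such transition, at position 2p+k, so |v| = 2p+k and |vv| = 4p+2k ≠ 4p+k since k ≥ 1. So xy^2z ∉ L.
This contradicts the pumping lemma, so L is not regular.

a^{p+k} b^p a^p b^p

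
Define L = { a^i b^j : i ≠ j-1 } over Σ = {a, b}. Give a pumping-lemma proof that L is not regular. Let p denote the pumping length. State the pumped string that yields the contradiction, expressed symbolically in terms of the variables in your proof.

Suppose for contradiction that L is regular, and let p be the pumping length.
Choose w = a^p b^{p+p!+1}. Since p ≠ (p+p!+1)-1 = p+p!, w ∈ L; and |w| ≥ p.
The pumping lemma gives a decomposition w = xyz where |xy| ≤ p and |y| > 0.
Because |xy| ≤ p and w begins with p copies of a, we have y = a^k with 1 ≤ k ≤ p.
Since 1 ≤ k ≤ p, k divides p!; set t = 1 + p!/k. Then xy^t z has p + (p!/k)·k = p + p! copies of a. Now the a-count is p+p! and (b-count)-1 = (p+p!+1)-1 = p+p!, so i ≠ j-1 fails. So xy^t z = a^{p+p!} b^{p+p!+1} ∉ L.
Contradiction. Therefore L is not regular.

a^{p+p!} b^{p+p!+1}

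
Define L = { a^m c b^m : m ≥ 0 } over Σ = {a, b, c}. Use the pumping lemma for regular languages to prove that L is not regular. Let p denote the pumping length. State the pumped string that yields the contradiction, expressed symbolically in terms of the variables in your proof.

Suppose for contradiction that L is regular, and let p be the pumping length.
Take w = a^p c b^p ∈ L with |w| = 2p+1 ≥ p.
The pumping lemma gives a decomposition w = xyz where |xy| ≤ p and |y| > 0.
The first p characters of w are a's, so xy (and hence y) consists only of a's. Write y = a^k, 1 ≤ k ≤ p.
Pump with i = 2: xy^2z = a^{p+k} c b^p, which would require p+k = p. But k ≥ 1, so xy^2z ∉ L.
This contradicts the pumping lemma, so L is not regular.

a^{p+k} c b^p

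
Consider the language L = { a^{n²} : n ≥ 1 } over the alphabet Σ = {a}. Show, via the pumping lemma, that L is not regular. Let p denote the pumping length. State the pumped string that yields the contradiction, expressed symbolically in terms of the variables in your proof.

a^{p²+k}

Assume L is regular. Let p be the pumping length given by the pumping lemma.
Take w = a^{p²} ∈ L with |w| = p² ≥ p.
Write w = xyz as guaranteed by the lemma, with |xy| ≤ p and |y| ≥ 1.
Then y = a^k for some k with 1 ≤ k ≤ p.
Pump with i = 2: xy^2z = a^{p²+k}. Since 1 ≤ k ≤ p, p² < p²+k ≤ p²+p < (p+1)², so p²+k lies strictly between consecutive squares and is not a perfect square. So xy^2z ∉ L.
This contradicts the pumping lemma, so L is not regular.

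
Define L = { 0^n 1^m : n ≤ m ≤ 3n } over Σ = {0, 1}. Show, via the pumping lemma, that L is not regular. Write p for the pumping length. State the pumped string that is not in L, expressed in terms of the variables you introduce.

0^{p+k} 1^p

Assume L is regular; let p be its pumping constant.
Take w = 0^p 1^p ∈ L (since p ≤ p ≤ 3p), with |w| = 2p ≥ p.
By the pumping lemma, w = xyz with |xy| ≤ p and |y| > 0.
Because |xy| ≤ p and w begins with p copies of 0, we have y = 0^k with 1 ≤ k ≤ p.
Pump with i = 2: xy^2z = 0^{p+k} 1^p. Now n = p+k > p = m, so the condition n ≤ m fails. Thus xy^2z ∉ L.
This contradicts the pumping lemma, so L is not regular.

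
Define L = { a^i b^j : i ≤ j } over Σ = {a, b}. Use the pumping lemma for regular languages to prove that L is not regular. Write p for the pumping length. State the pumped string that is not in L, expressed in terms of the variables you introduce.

a^{p+k} b^p

Assume L is regular; let p be its pumping constant.
Choose w = a^p b^p ∈ L, with |w| = 2p ≥ p.
By the pumping lemma, w = xyz with |xy| ≤ p and y is nonempty.
The first p characters of w are a's, so xy (and hence y) consists only of a's. Write y = a^k, 1 ≤ k ≤ p.
Consider xy^2z = a^{p+k} b^p. Since k ≥ 1, the a-count p+k exceeds the b-count p, so i ≤ j fails; thus xy^2z ∉ L.
This is a contradiction; hence L is not regular.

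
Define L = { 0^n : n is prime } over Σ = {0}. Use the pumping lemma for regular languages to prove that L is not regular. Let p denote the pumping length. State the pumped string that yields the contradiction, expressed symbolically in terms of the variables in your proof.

Toward a contradiction, assume L is regular with pumping length p.
Let q be a prime with q ≥ p+2 (infinitely many primes exist), and take w = 0^q ∈ L with |w| = q ≥ p.
The pumping lemma gives a decomposition w = xyz where |xy| ≤ p and |y| ≥ 1.
Then y = 0^k for some k with 1 ≤ k ≤ p.
Since 1 ≤ k ≤ p, |xz| = q-k. Pump with i = q+1: |xy^{q+1}z| = (q-k)+(q+1)k = q+qk = q(1+k), which is composite (both factors ≥ 2). So xy^{q+1}z = 0^{q(1+k)} ∉ L.
Contradiction. Therefore L is not regular.

0^{q(1+k)}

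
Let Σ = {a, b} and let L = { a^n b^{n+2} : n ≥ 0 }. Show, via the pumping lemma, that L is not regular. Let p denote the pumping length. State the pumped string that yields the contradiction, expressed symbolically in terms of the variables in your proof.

a^{p+k} b^{p+2}

Toward a contradiction, assume L is regular with pumping length p.
Choose w = a^p b^{p+2}, which is in L with |w| = 2p+2 ≥ p.
The pumping lemma gives a decomposition w = xyz where |xy| ≤ p and |y| > 0.
Since the first p symbols of w are all a's and |xy| ≤ p, y lies entirely in the leading a-block: y = a^k for some k with 1 ≤ k ≤ p.
Pump with i = 2: xy^2z = a^{p+k} b^{p+2}. For this to lie in L we would need p+2 = (p+k)+2, which forces k = 0. But k ≥ 1, so xy^2z ∉ L.
This is a contradiction; hence L is not regular.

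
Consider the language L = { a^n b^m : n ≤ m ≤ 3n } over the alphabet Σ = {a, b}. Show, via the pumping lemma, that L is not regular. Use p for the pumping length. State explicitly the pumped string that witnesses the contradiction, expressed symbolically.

Assume L is regular. Let p be the pumping length given by the pumping lemma.
Take w = a^p b^p ∈ L (since p ≤ p ≤ 3p), with |w| = 2p ≥ p.
Write w = xyz as guaranteed by the lemma, with |xy| ≤ p and y is nonempty.
The first p characters of w are a's, so xy (and hence y) consists only of a's. Write y = a^k, 1 ≤ k ≤ p.
Pump with i = 2: xy^2z = a^{p+k} b^p. Now n = p+k > p = m, so the condition n ≤ m fails. Thus xy^2z ∉ L.
Contradiction. Therefore L is not regular.

a^{p+k} b^p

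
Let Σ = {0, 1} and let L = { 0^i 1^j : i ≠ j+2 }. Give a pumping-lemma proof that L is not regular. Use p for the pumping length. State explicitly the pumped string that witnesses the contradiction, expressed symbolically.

0^{p+p!} 1^{p+p!-2}

Suppose for contradiction that L is regular, and let p be the pumping length.
Choose w = 0^p 1^{p+p!-2}. Since p ≠ (p+p!-2)+2 = p+p!, w ∈ L; and |w| ≥ p.
The pumping lemma gives a decomposition w = xyz where |xy| ≤ p and y is nonempty.
Since the first p symbols of w are all 0's and |xy| ≤ p, y lies entirely in the leading 0-block: y = 0^k for some k with 1 ≤ k ≤ p.
Since 1 ≤ k ≤ p, k divides p!; set t = 1 + p!/k. Then xy^t z has p + (p!/k)·k = p + p! copies of 0. Now the 0-count is p+p! and (1-count)+2 = (p+p!-2)+2 = p+p!, so i ≠ j+2 fails. So xy^t z = 0^{p+p!} 1^{p+p!-2} ∉ L.
This contradicts the pumping lemma, so L is not regular.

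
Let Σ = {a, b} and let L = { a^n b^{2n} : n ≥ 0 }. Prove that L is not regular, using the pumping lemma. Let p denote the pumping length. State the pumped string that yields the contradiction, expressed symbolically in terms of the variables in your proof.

Suppose for contradiction that L is regular, and let p be the pumping length.
Let w = a^p b^{2p} ∈ L; note |w| = 3p ≥ p.
The pumping lemma gives a decomposition w = xyz where |xy| ≤ p and y is nonempty.
The first p characters of w are a's, so xy (and hence y) consists only of a's. Write y = a^k, 1 ≤ k ≤ p.
Pump with i = 2: xy^2z = a^{p+k} b^{2p}. For this to lie in L we would need 2p = 2(p+k), which forces k = 0. But k ≥ 1, so xy^2z ∉ L.
This is a contradiction; hence L is not regular.

a^{p+k} b^{2p}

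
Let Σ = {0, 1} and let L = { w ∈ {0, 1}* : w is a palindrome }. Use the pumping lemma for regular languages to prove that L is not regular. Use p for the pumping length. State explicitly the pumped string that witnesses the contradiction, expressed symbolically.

0^{p+k} 1 0^p

Toward a contradiction, assume L is regular with pumping length p.
Take w = 0^p 1 0^p, a palindrome of length 2p+1 ≥ p.
Write w = xyz as guaranteed by the lemma, with |xy| ≤ p and y is nonempty.
Because |xy| ≤ p and w begins with p copies of 0, we have y = 0^k with 1 ≤ k ≤ p.
Pump with i = 2: xy^2z = 0^{p+k} 1 0^p. Its reverse is 0^p 1 0^{p+k}, which differs from xy^2z since k ≥ 1. So xy^2z is not a palindrome and xy^2z ∉ L.
This contradicts the pumping lemma, so L is not regular.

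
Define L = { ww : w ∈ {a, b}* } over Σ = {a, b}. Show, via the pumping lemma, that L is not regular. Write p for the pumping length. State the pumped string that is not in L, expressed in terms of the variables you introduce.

a^{p+k} b^p a^p b^p

Assume L is regular. Let p be the pumping length given by the pumping lemma.
Take w = a^p b^p a^p b^p = uu where u = a^pb^p; then w ∈ L and |w| = 4p ≥ p.
The pumping lemma gives a decomposition w = xyz where |xy| ≤ p and |y| ≥ 1.
The first p characters of w are a's, so xy (and hence y) consists only of a's. Write y = a^k, 1 ≤ k ≤ p.
Pump with i = 2: xy^2z = a^{p+k} b^p a^p b^p, of length 4p+k. Suppose this equals vv. The string starts with a and ends with b, so v does too; thus the boundary between the two copies of v is a b→a transition. There is exactly one such transition, at position 2p+k, so |v| = 2p+k and |vv| = 4p+2k ≠ 4p+k since k ≥ 1. So xy^2z ∉ L.
Contradiction. Therefore L is not regular.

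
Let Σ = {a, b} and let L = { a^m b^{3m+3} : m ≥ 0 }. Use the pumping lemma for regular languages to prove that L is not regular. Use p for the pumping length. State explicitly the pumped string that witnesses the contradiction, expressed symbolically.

Toward a contradiction, assume L is regular with pumping length p.
Let w = a^p b^{3p+3} ∈ L; note |w| = 4p+3 ≥ p.
The pumping lemma gives a decomposition w = xyz where |xy| ≤ p and |y| ≥ 1.
Since the first p symbols of w are all a's and |xy| ≤ p, y lies entirely in the leading a-block: y = a^k for some k with 1 ≤ k ≤ p.
Pump with i = 2: xy^2z = a^{p+k} b^{3p+3}. For this to lie in L we would need 3p+3 = 3(p+k)+3, which forces k = 0. But k ≥ 1, so xy^2z ∉ L.
This contradicts the pumping lemma, so L is not regular.

a^{p+k} b^{3p+3}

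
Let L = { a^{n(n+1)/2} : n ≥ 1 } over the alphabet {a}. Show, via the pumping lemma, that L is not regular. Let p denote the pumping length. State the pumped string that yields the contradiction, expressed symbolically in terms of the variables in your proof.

a^{p(p+1)/2+k}

Assume L is regular. Let p be the pumping length given by the pumping lemma.
Take w = a^{p(p+1)/2} ∈ L with |w| = p(p+1)/2 ≥ p.
By the pumping lemma, w = xyz with |xy| ≤ p and y is nonempty.
Then y = a^k for some k with 1 ≤ k ≤ p.
Pump with i = 2: xy^2z = a^{p(p+1)/2+k}. Since 1 ≤ k ≤ p, p(p+1)/2 < p(p+1)/2+k ≤ p(p+1)/2+p < (p+1)(p+2)/2, so p(p+1)/2+k is strictly between consecutive triangular numbers. So xy^2z ∉ L.
This contradicts the pumping lemma, so L is not regular.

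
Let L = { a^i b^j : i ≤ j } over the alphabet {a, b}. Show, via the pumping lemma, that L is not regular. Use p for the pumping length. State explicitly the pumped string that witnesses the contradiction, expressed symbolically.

a^{p+k} b^p

Toward a contradiction, assume L is regular with pumping length p.
Choose w = a^p b^p ∈ L, with |w| = 2p ≥ p.
Write w = xyz as guaranteed by the lemma, with |xy| ≤ p and |y| > 0.
Because |xy| ≤ p and w begins with p copies of a, we have y = a^k with 1 ≤ k ≤ p.
Consider xy^2z = a^{p+k} b^p. Since k ≥ 1, the a-count p+k exceeds the b-count p, so i ≤ j fails; thus xy^2z ∉ L.
This is a contradiction; hence L is not regular.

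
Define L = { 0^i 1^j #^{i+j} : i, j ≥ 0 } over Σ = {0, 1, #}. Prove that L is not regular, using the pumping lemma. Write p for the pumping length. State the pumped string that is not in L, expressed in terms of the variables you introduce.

Suppose for contradiction that L is regular, and let p be the pumping length.
Take w = 0^p 1^p #^{2p} ∈ L (with i=j=p, i+j=2p), |w| = 4p ≥ p.
By the pumping lemma, w = xyz with |xy| ≤ p and |y| > 0.
Because |xy| ≤ p and w begins with p copies of 0, we have y = 0^k with 1 ≤ k ≤ p.
Consider xy^2z = 0^{p+k} 1^p #^{2p}. Now the 0- and 1-counts sum to 2p+k, but the #-count is 2p ≠ 2p+k. So xy^2z ∉ L.
This contradicts the pumping lemma, so L is not regular.

0^{p+k} 1^p #^{2p}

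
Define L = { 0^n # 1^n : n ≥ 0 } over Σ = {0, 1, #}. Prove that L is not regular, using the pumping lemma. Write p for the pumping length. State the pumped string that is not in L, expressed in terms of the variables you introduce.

0^{p+k} # 1^p

Assume L is regular. Let p be the pumping length given by the pumping lemma.
Take w = 0^p # 1^p ∈ L with |w| = 2p+1 ≥ p.
Write w = xyz as guaranteed by the lemma, with |xy| ≤ p and y is nonempty.
Because |xy| ≤ p and w begins with p copies of 0, we have y = 0^k with 1 ≤ k ≤ p.
Pump with i = 2: xy^2z = 0^{p+k} # 1^p, which would require p+k = p. But k ≥ 1, so xy^2z ∉ L.
This is a contradiction; hence L is not regular.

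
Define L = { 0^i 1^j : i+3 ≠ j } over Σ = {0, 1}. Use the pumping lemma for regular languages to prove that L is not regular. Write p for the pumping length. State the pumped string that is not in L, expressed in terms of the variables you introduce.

0^{p+p!} 1^{p+p!+3}

Toward a contradiction, assume L is regular with pumping length p.
Choose w = 0^p 1^{p+p!+3}. Since p ≠ (p+p!+3)-3 = p+p!, w ∈ L; and |w| ≥ p.
By the pumping lemma, w = xyz with |xy| ≤ p and y is nonempty.
Because |xy| ≤ p and w begins with p copies of 0, we have y = 0^k with 1 ≤ k ≤ p.
Since 1 ≤ k ≤ p, k divides p!; set t = 1 + p!/k. Then xy^t z has p + (p!/k)·k = p + p! copies of 0. Now the 0-count is p+p! and (1-count)-3 = (p+p!+3)-3 = p+p!, so i+3 ≠ j fails. So xy^t z = 0^{p+p!} 1^{p+p!+3} ∉ L.
Contradiction. Therefore L is not regular.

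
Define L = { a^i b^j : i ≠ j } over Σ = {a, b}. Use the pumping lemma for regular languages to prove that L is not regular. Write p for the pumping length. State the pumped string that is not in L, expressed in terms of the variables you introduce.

Toward a contradiction, assume L is regular with pumping length p.
Choose w = a^p b^{p+p!}. Since p ≠ p+p!, w ∈ L; and |w| ≥ p.
By the pumping lemma, w = xyz with |xy| ≤ p and |y| > 0.
The first p characters of w are a's, so xy (and hence y) consists only of a's. Write y = a^k, 1 ≤ k ≤ p.
Since 1 ≤ k ≤ p, k divides p!; set t = 1 + p!/k. Then xy^t z has p + (p!/k)·k = p + p! copies of a. Now the a-count equals the b-count, so i ≠ j fails. So xy^t z = a^{p+p!} b^{p+p!} ∉ L.
This contradicts the pumping lemma, so L is not regular.

a^{p+p!} b^{p+p!}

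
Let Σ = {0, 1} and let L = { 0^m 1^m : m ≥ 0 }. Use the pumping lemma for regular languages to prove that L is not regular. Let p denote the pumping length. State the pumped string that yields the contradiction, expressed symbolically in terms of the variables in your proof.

0^{p+k} 1^p

Suppose for contradiction that L is regular, and let p be the pumping length.
Take w = 0^p 1^p. Then w ∈ L and |w| = 2p ≥ p.
The pumping lemma gives a decomposition w = xyz where |xy| ≤ p and |y| > 0.
Because |xy| ≤ p and w begins with p copies of 0, we have y = 0^k with 1 ≤ k ≤ p.
Pump with i = 2: xy^2z = 0^{p+k} 1^p. For this to lie in L we would need p = p+k, which forces k = 0. But k ≥ 1, so xy^2z ∉ L.
This contradicts the pumping lemma, so L is not regular.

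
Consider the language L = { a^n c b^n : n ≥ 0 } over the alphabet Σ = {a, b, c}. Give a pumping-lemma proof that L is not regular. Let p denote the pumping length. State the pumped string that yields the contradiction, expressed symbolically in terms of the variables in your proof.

Assume L is regular. Let p be the pumping length given by the pumping lemma.
Take w = a^p c b^p ∈ L with |w| = 2p+1 ≥ p.
The pumping lemma gives a decomposition w = xyz where |xy| ≤ p and |y| ≥ 1.
Because |xy| ≤ p and w begins with p copies of a, we have y = a^k with 1 ≤ k ≤ p.
Pump with i = 2: xy^2z = a^{p+k} c b^p, which would require p+k = p. But k ≥ 1, so xy^2z ∉ L.
This contradicts the pumping lemma, so L is not regular.

a^{p+k} c b^p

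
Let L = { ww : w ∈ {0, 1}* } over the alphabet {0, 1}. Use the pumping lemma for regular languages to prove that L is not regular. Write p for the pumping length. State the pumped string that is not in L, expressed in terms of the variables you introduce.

Assume L is regular. Let p be the pumping length given by the pumping lemma.
Take w = 0^p 1^p 0^p 1^p = uu where u = 0^p1^p; then w ∈ L and |w| = 4p ≥ p.
By the pumping lemma, w = xyz with |xy| ≤ p and |y| > 0.
Because |xy| ≤ p and w begins with p copies of 0, we have y = 0^k with 1 ≤ k ≤ p.
Pump with i = 2: xy^2z = 0^{p+k} 1^p 0^p 1^p, of length 4p+k. Suppose this equals vv. The string starts with 0 and ends with 1, so v does too; thus the boundary between the two copies of v is a 1→0 transition. There is exactly one such transition, at position 2p+k, so |v| = 2p+k and |vv| = 4p+2k ≠ 4p+k since k ≥ 1. So xy^2z ∉ L.
This contradicts the pumping lemma, so L is not regular.

0^{p+k} 1^p 0^p 1^p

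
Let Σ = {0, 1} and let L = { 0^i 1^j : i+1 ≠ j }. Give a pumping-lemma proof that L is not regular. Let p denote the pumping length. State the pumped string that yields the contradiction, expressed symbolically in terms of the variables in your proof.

Assume L is regular; let p be its pumping constant.
Choose w = 0^p 1^{p+p!+1}. Since p ≠ (p+p!+1)-1 = p+p!, w ∈ L; and |w| ≥ p.
Write w = xyz as guaranteed by the lemma, with |xy| ≤ p and y is nonempty.
The first p characters of w are 0's, so xy (and hence y) consists only of 0's. Write y = 0^k, 1 ≤ k ≤ p.
Since 1 ≤ k ≤ p, k divides p!; set t = 1 + p!/k. Then xy^t z has p + (p!/k)·k = p + p! copies of 0. Now the 0-count is p+p! and (1-count)-1 = (p+p!+1)-1 = p+p!, so i+1 ≠ j fails. So xy^t z = 0^{p+p!} 1^{p+p!+1} ∉ L.
This is a contradiction; hence L is not regular.

0^{p+p!} 1^{p+p!+1}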